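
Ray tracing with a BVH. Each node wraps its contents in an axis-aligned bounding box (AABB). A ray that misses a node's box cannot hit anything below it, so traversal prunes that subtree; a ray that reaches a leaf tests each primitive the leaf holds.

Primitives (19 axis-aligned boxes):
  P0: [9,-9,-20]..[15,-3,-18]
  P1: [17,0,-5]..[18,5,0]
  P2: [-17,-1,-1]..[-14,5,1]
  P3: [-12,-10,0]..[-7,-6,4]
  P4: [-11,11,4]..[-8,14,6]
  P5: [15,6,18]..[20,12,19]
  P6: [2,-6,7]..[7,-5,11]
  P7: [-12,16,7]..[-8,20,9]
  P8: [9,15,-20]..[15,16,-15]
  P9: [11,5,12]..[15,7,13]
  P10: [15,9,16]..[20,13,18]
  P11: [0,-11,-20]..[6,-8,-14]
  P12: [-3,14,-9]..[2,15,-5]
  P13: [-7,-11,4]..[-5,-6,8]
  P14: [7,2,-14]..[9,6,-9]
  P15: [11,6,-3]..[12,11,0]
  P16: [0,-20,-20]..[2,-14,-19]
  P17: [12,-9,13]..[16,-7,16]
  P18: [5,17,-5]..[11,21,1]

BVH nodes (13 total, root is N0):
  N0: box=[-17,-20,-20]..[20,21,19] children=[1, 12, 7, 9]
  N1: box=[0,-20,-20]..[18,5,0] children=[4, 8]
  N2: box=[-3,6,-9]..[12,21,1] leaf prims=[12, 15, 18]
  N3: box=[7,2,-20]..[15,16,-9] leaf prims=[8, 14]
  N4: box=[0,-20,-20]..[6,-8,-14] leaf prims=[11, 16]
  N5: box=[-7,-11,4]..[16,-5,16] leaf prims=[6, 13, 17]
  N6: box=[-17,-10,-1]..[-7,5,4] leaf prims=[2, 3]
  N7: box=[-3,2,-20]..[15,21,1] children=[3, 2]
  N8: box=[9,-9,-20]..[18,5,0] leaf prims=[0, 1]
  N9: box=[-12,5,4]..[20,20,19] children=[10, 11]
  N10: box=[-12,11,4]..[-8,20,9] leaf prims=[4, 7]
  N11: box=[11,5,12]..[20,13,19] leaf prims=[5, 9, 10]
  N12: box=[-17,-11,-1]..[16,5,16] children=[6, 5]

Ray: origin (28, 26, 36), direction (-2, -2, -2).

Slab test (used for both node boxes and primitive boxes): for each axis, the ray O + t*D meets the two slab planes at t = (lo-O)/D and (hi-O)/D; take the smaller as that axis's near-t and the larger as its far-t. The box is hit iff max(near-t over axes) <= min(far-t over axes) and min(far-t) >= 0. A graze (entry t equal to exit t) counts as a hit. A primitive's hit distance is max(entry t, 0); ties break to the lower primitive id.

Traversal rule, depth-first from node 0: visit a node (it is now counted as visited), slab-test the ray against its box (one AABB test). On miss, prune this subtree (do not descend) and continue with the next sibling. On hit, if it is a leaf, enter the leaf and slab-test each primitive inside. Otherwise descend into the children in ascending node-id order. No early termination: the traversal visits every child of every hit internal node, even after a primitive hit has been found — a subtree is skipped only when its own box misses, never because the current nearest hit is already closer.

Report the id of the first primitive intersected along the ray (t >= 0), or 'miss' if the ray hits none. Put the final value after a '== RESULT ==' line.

Trace the traversal:
N0 x:[4,45/2] y:[5/2,23] z:[17/2,28] -> hit [17/2,45/2], descend [1, 7, 9, 12]
  N1 x:[5,14] y:[21/2,23] z:[18,28] -> miss, prune
  N7 x:[13/2,31/2] y:[5/2,12] z:[35/2,28] -> miss, prune
  N9 x:[4,20] y:[3,21/2] z:[17/2,16] -> hit [17/2,21/2], descend [10, 11]
    N10 x:[18,20] y:[3,15/2] z:[27/2,16] -> miss, prune
    N11 x:[4,17/2] y:[13/2,21/2] z:[17/2,12] -> hit [17/2,17/2] leaf, test {P5(miss), P9(miss), P10(miss)}
  N12 x:[6,45/2] y:[21/2,37/2] z:[10,37/2] -> hit [21/2,37/2], descend [5, 6]
    N5 x:[6,35/2] y:[31/2,37/2] z:[10,16] -> hit [31/2,16] leaf, test {P6(miss), P13(miss), P17(miss)}
    N6 x:[35/2,45/2] y:[21/2,18] z:[16,37/2] -> hit [35/2,18] leaf, test {P2(miss), P3@t=35/2}

9 AABB tests over nodes [0, 1, 7, 9, 10, 11, 12, 5, 6]; 3 leaves entered; closest P3.

== RESULT ==
3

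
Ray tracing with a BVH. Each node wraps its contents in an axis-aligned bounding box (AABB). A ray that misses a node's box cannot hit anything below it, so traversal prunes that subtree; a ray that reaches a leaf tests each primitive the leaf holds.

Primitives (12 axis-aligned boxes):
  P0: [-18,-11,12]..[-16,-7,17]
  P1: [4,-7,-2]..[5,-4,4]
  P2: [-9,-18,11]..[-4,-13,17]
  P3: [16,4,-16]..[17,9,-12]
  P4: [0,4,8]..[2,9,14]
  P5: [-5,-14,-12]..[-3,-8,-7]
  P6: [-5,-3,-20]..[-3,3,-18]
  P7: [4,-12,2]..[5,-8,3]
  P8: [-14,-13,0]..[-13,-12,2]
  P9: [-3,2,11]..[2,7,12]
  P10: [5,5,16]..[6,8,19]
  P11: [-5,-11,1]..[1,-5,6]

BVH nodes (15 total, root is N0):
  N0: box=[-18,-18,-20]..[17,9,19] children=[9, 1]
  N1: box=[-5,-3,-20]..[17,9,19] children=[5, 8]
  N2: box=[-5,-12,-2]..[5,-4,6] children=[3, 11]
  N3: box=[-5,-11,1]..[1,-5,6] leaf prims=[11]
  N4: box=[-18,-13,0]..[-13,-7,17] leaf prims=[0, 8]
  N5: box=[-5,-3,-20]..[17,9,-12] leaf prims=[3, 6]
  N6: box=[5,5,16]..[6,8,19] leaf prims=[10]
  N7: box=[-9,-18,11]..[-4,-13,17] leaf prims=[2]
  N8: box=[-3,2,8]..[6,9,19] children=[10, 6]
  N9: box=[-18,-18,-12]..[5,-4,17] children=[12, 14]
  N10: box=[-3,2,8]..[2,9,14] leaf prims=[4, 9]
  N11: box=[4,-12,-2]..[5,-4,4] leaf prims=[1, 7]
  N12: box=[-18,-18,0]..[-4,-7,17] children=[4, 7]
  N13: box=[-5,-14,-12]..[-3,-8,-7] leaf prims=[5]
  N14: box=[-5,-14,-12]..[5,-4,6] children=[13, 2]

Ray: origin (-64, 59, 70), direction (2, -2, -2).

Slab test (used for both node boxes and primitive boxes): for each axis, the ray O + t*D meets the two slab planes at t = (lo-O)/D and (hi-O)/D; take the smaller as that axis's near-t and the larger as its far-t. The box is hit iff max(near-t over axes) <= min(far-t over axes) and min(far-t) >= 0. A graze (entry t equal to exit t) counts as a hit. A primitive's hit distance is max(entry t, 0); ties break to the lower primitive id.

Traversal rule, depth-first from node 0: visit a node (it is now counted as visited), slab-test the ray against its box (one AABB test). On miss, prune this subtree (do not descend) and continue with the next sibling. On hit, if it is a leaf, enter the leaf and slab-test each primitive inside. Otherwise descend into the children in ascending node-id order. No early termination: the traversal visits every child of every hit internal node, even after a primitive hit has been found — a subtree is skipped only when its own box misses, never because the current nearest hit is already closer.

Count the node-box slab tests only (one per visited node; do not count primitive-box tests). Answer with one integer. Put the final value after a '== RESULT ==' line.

Walk:
N0 x:[23,81/2] y:[25,77/2] z:[51/2,45] -> hit [51/2,77/2], descend [1, 9]
  N1 x:[59/2,81/2] y:[25,31] z:[51/2,45] -> hit [59/2,31], descend [5, 8]
    N5 x:[59/2,81/2] y:[25,31] z:[41,45] -> miss, prune
    N8 x:[61/2,35] y:[25,57/2] z:[51/2,31] -> miss, prune
  N9 x:[23,69/2] y:[63/2,77/2] z:[53/2,41] -> hit [63/2,69/2], descend [12, 14]
    N12 x:[23,30] y:[33,77/2] z:[53/2,35] -> miss, prune
    N14 x:[59/2,69/2] y:[63/2,73/2] z:[32,41] -> hit [32,69/2], descend [2, 13]
      N2 x:[59/2,69/2] y:[63/2,71/2] z:[32,36] -> hit [32,69/2], descend [3, 11]
        N3 x:[59/2,65/2] y:[32,35] z:[32,69/2] -> hit [32,65/2] leaf, test {P11@t=32}
        N11 x:[34,69/2] y:[63/2,71/2] z:[33,36] -> hit [34,69/2] leaf, test {P1(miss), P7@t=34}
      N13 x:[59/2,61/2] y:[67/2,73/2] z:[77/2,41] -> miss, prune

Visited [0, 1, 5, 8, 9, 12, 14, 2, 3, 11, 13]. Tests: 11 box, 2 leaf. Nearest: P11.

== RESULT ==
11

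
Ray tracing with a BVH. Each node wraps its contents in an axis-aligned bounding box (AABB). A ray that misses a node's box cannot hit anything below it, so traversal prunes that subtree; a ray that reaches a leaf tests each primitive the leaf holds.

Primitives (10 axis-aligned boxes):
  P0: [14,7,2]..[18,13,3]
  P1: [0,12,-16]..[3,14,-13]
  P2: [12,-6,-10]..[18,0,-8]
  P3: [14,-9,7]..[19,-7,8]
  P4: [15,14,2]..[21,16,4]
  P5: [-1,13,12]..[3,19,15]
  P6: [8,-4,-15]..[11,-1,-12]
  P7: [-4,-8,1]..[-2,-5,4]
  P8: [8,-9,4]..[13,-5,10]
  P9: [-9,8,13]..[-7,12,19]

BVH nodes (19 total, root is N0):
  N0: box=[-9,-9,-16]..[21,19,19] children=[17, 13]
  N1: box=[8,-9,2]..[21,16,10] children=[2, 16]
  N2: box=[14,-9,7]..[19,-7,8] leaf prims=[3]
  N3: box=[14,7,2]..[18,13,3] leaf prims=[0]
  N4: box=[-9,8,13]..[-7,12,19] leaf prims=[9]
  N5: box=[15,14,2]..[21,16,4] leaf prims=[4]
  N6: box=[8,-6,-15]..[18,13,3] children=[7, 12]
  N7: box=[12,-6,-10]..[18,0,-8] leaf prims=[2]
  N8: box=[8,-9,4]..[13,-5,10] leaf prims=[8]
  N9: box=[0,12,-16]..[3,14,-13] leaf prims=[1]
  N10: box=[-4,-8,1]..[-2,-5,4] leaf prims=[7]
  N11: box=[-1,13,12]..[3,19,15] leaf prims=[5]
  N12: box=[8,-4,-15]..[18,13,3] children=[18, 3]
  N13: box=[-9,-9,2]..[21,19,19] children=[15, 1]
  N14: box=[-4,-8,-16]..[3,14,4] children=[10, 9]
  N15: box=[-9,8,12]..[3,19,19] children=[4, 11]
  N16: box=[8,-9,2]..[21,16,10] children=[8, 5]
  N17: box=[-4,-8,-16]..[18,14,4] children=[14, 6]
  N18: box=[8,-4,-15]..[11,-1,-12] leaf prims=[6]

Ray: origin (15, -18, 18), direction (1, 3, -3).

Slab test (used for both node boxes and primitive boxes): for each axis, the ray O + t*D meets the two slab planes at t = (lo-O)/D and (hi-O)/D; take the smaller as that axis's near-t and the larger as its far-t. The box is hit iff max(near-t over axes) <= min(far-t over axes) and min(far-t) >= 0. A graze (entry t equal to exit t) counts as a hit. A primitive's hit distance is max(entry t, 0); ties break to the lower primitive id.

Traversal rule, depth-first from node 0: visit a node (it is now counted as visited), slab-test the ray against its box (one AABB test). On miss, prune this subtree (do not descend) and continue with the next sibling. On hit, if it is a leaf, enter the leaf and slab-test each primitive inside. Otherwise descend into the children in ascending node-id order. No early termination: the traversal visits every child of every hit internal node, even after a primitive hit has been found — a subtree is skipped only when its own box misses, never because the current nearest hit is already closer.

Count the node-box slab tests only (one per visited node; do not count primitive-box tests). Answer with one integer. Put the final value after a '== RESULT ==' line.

Traverse from the root:
N0 x:[-24,6] y:[3,37/3] z:[-1/3,34/3] -> hit [3,6], descend [13, 17]
  N13 x:[-24,6] y:[3,37/3] z:[-1/3,16/3] -> hit [3,16/3], descend [1, 15]
    N1 x:[-7,6] y:[3,34/3] z:[8/3,16/3] -> hit [3,16/3], descend [2, 16]
      N2 x:[-1,4] y:[3,11/3] z:[10/3,11/3] -> hit [10/3,11/3] leaf, test {P3@t=10/3}
      N16 x:[-7,6] y:[3,34/3] z:[8/3,16/3] -> hit [3,16/3], descend [5, 8]
        N5 x:[0,6] y:[32/3,34/3] z:[14/3,16/3] -> miss, prune
        N8 x:[-7,-2] y:[3,13/3] z:[8/3,14/3] -> miss, prune
    N15 x:[-24,-12] y:[26/3,37/3] z:[-1/3,2] -> miss, prune
  N17 x:[-19,3] y:[10/3,32/3] z:[14/3,34/3] -> miss, prune

order=[0, 13, 1, 2, 16, 5, 8, 15, 17]  |boxes|=9  |leaves|=1  hit=P3

== RESULT ==
9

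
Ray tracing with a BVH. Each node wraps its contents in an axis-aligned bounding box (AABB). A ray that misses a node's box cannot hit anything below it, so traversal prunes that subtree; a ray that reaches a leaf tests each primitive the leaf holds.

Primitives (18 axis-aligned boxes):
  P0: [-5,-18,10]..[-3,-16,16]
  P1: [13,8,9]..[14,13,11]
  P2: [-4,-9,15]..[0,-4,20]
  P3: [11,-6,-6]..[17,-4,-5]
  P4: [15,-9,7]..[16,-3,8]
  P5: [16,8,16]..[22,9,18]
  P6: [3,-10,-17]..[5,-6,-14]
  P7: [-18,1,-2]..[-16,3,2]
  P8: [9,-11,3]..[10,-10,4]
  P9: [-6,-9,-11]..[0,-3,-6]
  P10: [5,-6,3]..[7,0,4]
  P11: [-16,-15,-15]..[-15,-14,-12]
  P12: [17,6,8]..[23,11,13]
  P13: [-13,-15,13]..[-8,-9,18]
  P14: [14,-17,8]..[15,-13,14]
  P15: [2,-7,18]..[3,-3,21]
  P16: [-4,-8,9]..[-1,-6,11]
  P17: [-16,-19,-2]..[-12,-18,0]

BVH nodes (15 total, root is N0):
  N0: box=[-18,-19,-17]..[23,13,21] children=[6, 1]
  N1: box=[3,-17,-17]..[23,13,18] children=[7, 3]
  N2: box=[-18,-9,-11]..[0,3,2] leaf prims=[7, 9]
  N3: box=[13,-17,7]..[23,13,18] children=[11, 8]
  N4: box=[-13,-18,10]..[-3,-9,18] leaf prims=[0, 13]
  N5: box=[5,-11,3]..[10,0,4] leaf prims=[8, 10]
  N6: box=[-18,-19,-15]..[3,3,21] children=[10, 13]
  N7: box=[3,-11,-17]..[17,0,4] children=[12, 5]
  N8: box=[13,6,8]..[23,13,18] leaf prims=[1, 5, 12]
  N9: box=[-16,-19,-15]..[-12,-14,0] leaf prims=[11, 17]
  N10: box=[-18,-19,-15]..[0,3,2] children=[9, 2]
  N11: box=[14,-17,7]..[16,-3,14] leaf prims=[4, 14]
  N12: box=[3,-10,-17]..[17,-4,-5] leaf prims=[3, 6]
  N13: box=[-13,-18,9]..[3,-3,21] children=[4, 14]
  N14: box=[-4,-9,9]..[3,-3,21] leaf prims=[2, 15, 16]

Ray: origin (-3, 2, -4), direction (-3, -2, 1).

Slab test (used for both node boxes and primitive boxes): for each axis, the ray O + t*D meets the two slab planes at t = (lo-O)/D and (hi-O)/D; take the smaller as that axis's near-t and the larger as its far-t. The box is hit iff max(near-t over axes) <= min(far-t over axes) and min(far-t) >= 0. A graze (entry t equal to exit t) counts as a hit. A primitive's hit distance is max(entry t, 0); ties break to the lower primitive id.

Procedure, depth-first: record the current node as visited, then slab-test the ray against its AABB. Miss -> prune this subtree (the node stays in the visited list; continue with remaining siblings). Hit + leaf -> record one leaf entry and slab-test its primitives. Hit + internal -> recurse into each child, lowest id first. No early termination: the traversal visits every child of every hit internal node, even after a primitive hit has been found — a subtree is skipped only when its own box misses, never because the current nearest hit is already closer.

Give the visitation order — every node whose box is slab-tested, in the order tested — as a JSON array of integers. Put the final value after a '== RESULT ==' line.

Walk:
N0 x:[-26/3,5] y:[-11/2,21/2] z:[-13,25] -> hit [-11/2,5], descend [1, 6]
  N1 x:[-26/3,-2] y:[-11/2,19/2] z:[-13,22] -> miss, prune
  N6 x:[-2,5] y:[-1/2,21/2] z:[-11,25] -> hit [-1/2,5], descend [10, 13]
    N10 x:[-1,5] y:[-1/2,21/2] z:[-11,6] -> hit [-1/2,5], descend [2, 9]
      N2 x:[-1,5] y:[-1/2,11/2] z:[-7,6] -> hit [-1/2,5] leaf, test {P7(miss), P9(miss)}
      N9 x:[3,13/3] y:[8,21/2] z:[-11,4] -> miss, prune
    N13 x:[-2,10/3] y:[5/2,10] z:[13,25] -> miss, prune

Summary -> nodes [0, 1, 6, 10, 2, 9, 13]; box-tests=7; leaf-entries=1; first=miss

== RESULT ==
[0, 1, 6, 10, 2, 9, 13]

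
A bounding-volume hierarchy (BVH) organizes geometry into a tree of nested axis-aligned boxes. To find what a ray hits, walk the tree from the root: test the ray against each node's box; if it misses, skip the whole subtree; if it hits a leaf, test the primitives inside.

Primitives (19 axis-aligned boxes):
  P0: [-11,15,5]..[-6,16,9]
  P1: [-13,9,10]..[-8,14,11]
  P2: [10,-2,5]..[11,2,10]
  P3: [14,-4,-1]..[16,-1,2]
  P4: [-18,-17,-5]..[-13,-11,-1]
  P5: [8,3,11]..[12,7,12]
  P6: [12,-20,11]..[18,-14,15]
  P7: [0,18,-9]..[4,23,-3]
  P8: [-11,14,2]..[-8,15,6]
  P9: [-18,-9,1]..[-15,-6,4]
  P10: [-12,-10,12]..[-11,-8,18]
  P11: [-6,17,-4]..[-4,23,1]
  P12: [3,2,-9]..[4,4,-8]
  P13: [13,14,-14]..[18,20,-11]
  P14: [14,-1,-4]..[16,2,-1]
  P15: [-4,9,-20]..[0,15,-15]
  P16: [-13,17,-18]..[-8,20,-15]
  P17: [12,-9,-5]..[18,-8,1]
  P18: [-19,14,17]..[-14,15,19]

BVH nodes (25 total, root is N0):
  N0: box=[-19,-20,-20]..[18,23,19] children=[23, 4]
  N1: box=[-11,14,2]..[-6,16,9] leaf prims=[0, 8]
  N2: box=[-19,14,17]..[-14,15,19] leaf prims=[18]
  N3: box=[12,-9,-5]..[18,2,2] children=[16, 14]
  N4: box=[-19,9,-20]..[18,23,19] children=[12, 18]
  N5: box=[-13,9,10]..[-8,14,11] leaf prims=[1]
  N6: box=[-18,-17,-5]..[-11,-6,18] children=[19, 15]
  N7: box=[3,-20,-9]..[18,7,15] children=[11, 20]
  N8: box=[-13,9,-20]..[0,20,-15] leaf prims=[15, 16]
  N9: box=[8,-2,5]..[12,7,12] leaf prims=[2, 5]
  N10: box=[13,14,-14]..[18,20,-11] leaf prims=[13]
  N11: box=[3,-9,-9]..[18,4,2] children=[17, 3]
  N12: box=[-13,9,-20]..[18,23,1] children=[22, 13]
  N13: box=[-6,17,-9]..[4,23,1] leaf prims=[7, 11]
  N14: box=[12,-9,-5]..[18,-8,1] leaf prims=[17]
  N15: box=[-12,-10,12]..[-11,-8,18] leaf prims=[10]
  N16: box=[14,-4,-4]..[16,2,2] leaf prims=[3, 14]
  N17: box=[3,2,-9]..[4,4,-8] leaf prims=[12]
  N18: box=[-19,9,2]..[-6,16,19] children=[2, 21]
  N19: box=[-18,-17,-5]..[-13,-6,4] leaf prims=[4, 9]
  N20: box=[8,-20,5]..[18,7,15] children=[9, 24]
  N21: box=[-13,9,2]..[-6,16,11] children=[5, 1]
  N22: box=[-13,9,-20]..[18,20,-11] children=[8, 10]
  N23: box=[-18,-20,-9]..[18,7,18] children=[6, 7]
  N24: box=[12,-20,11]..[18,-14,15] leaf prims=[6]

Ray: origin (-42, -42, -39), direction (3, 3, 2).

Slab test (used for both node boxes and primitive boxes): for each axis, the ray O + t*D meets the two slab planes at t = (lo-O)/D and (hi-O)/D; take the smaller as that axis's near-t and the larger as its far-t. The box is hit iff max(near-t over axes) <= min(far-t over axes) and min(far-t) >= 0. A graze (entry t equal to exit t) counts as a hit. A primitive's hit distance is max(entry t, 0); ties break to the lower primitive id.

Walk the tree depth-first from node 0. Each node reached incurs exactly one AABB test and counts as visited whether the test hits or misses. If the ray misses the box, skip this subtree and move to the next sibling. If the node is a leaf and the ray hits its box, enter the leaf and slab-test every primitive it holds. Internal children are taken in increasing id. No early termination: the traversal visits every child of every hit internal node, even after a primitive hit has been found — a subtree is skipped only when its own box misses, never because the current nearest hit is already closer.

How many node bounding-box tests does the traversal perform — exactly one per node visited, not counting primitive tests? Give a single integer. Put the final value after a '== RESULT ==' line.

Traverse from the root:
N0 x:[23/3,20] y:[22/3,65/3] z:[19/2,29] -> hit [19/2,20], descend [4, 23]
  N4 x:[23/3,20] y:[17,65/3] z:[19/2,29] -> hit [17,20], descend [12, 18]
    N12 x:[29/3,20] y:[17,65/3] z:[19/2,20] -> hit [17,20], descend [13, 22]
      N13 x:[12,46/3] y:[59/3,65/3] z:[15,20] -> miss, prune
      N22 x:[29/3,20] y:[17,62/3] z:[19/2,14] -> miss, prune
    N18 x:[23/3,12] y:[17,58/3] z:[41/2,29] -> miss, prune
  N23 x:[8,20] y:[22/3,49/3] z:[15,57/2] -> hit [15,49/3], descend [6, 7]
    N6 x:[8,31/3] y:[25/3,12] z:[17,57/2] -> miss, prune
    N7 x:[15,20] y:[22/3,49/3] z:[15,27] -> hit [15,49/3], descend [11, 20]
      N11 x:[15,20] y:[11,46/3] z:[15,41/2] -> hit [15,46/3], descend [3, 17]
        N3 x:[18,20] y:[11,44/3] z:[17,41/2] -> miss, prune
        N17 x:[15,46/3] y:[44/3,46/3] z:[15,31/2] -> hit [15,46/3] leaf, test {P12@t=15}
      N20 x:[50/3,20] y:[22/3,49/3] z:[22,27] -> miss, prune

Summary -> nodes [0, 4, 12, 13, 22, 18, 23, 6, 7, 11, 3, 17, 20]; box-tests=13; leaf-entries=1; first=P12

== RESULT ==
13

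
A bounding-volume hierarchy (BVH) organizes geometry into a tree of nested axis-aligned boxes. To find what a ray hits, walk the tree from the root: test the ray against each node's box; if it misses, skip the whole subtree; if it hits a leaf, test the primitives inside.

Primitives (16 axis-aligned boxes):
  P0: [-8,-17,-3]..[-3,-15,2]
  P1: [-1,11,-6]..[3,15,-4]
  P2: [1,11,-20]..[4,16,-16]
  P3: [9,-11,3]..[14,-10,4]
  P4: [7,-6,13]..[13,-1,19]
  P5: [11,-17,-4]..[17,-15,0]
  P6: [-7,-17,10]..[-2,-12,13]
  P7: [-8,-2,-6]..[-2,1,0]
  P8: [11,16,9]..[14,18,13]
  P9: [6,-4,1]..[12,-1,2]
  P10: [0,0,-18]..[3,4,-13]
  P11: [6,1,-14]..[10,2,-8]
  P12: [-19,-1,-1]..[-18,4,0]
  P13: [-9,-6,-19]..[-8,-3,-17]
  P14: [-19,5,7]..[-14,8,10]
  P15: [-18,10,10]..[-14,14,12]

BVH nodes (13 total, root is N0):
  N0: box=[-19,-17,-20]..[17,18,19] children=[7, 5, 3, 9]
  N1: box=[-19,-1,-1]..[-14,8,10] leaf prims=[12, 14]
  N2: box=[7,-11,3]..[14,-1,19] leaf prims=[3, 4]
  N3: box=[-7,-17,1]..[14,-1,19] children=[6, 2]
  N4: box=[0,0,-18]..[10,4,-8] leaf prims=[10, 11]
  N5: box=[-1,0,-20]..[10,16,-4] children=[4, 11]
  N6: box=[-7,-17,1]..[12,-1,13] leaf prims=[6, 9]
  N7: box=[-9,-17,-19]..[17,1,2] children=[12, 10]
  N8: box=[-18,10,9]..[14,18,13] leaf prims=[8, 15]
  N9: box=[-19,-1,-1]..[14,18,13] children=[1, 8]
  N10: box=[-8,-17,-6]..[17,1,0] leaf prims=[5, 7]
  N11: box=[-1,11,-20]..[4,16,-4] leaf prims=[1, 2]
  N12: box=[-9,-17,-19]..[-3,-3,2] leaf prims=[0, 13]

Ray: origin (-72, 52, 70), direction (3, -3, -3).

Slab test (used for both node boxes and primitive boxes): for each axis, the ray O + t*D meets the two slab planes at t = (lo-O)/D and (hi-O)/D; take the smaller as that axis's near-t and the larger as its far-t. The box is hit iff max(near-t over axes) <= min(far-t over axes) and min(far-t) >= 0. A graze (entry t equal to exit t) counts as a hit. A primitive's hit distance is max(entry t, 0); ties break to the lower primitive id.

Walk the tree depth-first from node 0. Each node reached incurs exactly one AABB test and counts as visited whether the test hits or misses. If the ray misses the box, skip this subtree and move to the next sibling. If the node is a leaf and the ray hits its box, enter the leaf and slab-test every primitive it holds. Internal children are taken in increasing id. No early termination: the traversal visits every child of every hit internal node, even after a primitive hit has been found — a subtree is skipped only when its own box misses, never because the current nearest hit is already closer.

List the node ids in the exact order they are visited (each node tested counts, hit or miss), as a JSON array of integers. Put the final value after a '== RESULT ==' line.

Traverse from the root:
N0 x:[53/3,89/3] y:[34/3,23] z:[17,30] -> hit [53/3,23], descend [3, 5, 7, 9]
  N3 x:[65/3,86/3] y:[53/3,23] z:[17,23] -> hit [65/3,23], descend [2, 6]
    N2 x:[79/3,86/3] y:[53/3,21] z:[17,67/3] -> miss, prune
    N6 x:[65/3,28] y:[53/3,23] z:[19,23] -> hit [65/3,23] leaf, test {P6(miss), P9(miss)}
  N5 x:[71/3,82/3] y:[12,52/3] z:[74/3,30] -> miss, prune
  N7 x:[21,89/3] y:[17,23] z:[68/3,89/3] -> hit [68/3,23], descend [10, 12]
    N10 x:[64/3,89/3] y:[17,23] z:[70/3,76/3] -> miss, prune
    N12 x:[21,23] y:[55/3,23] z:[68/3,89/3] -> hit [68/3,23] leaf, test {P0@t=68/3, P13(miss)}
  N9 x:[53/3,86/3] y:[34/3,53/3] z:[19,71/3] -> miss, prune

Visited [0, 3, 2, 6, 5, 7, 10, 12, 9]. Tests: 9 box, 2 leaf. Nearest: P0.

== RESULT ==
[0, 3, 2, 6, 5, 7, 10, 12, 9]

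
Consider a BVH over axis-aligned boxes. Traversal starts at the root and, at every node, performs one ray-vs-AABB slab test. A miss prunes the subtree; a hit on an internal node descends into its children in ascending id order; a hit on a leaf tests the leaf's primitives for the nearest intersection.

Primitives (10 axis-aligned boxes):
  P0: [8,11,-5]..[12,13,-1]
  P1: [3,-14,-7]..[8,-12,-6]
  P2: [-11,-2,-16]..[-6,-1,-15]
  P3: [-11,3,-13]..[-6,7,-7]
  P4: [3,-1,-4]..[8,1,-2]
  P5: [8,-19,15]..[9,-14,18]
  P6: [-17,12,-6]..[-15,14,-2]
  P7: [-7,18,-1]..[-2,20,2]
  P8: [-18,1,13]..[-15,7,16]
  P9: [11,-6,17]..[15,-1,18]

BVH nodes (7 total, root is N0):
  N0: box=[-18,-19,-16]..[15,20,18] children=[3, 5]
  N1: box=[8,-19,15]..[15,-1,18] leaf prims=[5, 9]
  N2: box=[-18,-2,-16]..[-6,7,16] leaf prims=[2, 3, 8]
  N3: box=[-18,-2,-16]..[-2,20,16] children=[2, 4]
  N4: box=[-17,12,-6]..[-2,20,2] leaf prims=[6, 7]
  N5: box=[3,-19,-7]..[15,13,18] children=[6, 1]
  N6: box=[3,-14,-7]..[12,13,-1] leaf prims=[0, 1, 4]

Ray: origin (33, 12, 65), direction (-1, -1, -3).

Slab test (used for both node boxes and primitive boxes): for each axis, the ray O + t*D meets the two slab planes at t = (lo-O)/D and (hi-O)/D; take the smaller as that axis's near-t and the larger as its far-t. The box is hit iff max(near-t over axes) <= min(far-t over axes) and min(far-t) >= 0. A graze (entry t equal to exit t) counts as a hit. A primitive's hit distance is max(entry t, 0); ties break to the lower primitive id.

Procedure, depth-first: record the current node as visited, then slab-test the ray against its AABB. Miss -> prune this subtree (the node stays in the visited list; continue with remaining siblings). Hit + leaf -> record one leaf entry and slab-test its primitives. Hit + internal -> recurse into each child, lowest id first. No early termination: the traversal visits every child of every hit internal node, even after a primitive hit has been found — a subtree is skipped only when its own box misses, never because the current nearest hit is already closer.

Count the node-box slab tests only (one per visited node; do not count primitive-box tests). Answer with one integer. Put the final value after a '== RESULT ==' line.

Traverse from the root:
N0 x:[18,51] y:[-8,31] z:[47/3,27] -> hit [18,27], descend [3, 5]
  N3 x:[35,51] y:[-8,14] z:[49/3,27] -> miss, prune
  N5 x:[18,30] y:[-1,31] z:[47/3,24] -> hit [18,24], descend [1, 6]
    N1 x:[18,25] y:[13,31] z:[47/3,50/3] -> miss, prune
    N6 x:[21,30] y:[-1,26] z:[22,24] -> hit [22,24] leaf, test {P0(miss), P1(miss), P4(miss)}

Visited [0, 3, 5, 1, 6]. Tests: 5 box, 1 leaf. Nearest: miss.

== RESULT ==
5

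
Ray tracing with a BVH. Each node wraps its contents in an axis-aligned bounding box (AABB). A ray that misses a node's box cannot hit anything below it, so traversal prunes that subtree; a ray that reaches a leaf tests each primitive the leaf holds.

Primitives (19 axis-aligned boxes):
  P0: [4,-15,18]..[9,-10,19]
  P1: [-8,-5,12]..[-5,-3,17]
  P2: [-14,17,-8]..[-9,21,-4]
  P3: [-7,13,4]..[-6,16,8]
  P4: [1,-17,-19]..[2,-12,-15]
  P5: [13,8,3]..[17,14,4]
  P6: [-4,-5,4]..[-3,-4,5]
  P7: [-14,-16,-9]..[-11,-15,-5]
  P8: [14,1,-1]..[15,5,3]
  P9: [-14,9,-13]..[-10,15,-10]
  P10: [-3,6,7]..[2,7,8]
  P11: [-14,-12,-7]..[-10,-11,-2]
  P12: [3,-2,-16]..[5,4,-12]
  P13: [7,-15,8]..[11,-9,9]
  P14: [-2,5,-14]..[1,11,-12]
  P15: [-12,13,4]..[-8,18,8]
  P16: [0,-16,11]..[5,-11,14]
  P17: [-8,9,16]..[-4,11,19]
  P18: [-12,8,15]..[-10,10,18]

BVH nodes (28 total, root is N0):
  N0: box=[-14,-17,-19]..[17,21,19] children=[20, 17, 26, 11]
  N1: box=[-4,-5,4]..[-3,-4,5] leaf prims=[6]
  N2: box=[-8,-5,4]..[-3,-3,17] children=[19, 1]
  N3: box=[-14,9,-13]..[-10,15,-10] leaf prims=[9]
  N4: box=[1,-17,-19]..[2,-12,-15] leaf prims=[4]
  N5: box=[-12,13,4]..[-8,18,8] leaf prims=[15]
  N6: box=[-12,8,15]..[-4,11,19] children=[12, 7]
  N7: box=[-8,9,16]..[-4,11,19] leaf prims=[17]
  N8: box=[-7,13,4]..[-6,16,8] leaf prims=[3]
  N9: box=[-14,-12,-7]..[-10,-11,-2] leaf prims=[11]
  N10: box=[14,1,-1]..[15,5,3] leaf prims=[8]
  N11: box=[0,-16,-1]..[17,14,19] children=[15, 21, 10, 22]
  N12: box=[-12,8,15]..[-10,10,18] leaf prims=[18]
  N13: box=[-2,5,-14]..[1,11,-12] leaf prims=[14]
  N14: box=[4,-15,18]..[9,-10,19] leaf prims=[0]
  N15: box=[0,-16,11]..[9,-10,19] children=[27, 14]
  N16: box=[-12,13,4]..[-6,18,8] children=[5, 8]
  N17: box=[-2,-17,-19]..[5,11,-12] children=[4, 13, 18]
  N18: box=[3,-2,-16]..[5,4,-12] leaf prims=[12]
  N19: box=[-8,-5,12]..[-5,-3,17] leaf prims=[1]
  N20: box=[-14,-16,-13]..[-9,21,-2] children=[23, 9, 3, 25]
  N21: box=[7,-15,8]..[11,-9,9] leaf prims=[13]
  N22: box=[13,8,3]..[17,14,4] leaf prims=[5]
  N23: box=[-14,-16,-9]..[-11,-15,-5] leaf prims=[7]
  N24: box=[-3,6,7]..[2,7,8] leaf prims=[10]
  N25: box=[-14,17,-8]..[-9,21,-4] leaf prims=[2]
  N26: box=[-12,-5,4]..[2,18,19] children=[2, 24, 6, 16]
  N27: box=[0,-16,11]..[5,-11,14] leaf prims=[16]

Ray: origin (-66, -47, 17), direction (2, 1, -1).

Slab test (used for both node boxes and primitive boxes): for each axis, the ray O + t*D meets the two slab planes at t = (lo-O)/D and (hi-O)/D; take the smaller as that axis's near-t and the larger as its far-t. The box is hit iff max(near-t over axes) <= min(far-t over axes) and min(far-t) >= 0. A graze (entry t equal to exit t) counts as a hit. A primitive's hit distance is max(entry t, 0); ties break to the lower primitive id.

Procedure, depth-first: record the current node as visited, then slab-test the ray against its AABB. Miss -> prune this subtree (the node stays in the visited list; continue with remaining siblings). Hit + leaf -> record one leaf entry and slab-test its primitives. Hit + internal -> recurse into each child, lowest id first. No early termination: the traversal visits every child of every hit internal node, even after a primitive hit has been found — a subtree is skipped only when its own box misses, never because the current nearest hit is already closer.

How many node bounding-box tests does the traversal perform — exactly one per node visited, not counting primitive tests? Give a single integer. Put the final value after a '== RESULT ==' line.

Traverse from the root:
N0 x:[26,83/2] y:[30,68] z:[-2,36] -> hit [30,36], descend [11, 17, 20, 26]
  N11 x:[33,83/2] y:[31,61] z:[-2,18] -> miss, prune
  N17 x:[32,71/2] y:[30,58] z:[29,36] -> hit [32,71/2], descend [4, 13, 18]
    N4 x:[67/2,34] y:[30,35] z:[32,36] -> hit [67/2,34] leaf, test {P4@t=67/2}
    N13 x:[32,67/2] y:[52,58] z:[29,31] -> miss, prune
    N18 x:[69/2,71/2] y:[45,51] z:[29,33] -> miss, prune
  N20 x:[26,57/2] y:[31,68] z:[19,30] -> miss, prune
  N26 x:[27,34] y:[42,65] z:[-2,13] -> miss, prune

Summary -> nodes [0, 11, 17, 4, 13, 18, 20, 26]; box-tests=8; leaf-entries=1; first=P4

== RESULT ==
8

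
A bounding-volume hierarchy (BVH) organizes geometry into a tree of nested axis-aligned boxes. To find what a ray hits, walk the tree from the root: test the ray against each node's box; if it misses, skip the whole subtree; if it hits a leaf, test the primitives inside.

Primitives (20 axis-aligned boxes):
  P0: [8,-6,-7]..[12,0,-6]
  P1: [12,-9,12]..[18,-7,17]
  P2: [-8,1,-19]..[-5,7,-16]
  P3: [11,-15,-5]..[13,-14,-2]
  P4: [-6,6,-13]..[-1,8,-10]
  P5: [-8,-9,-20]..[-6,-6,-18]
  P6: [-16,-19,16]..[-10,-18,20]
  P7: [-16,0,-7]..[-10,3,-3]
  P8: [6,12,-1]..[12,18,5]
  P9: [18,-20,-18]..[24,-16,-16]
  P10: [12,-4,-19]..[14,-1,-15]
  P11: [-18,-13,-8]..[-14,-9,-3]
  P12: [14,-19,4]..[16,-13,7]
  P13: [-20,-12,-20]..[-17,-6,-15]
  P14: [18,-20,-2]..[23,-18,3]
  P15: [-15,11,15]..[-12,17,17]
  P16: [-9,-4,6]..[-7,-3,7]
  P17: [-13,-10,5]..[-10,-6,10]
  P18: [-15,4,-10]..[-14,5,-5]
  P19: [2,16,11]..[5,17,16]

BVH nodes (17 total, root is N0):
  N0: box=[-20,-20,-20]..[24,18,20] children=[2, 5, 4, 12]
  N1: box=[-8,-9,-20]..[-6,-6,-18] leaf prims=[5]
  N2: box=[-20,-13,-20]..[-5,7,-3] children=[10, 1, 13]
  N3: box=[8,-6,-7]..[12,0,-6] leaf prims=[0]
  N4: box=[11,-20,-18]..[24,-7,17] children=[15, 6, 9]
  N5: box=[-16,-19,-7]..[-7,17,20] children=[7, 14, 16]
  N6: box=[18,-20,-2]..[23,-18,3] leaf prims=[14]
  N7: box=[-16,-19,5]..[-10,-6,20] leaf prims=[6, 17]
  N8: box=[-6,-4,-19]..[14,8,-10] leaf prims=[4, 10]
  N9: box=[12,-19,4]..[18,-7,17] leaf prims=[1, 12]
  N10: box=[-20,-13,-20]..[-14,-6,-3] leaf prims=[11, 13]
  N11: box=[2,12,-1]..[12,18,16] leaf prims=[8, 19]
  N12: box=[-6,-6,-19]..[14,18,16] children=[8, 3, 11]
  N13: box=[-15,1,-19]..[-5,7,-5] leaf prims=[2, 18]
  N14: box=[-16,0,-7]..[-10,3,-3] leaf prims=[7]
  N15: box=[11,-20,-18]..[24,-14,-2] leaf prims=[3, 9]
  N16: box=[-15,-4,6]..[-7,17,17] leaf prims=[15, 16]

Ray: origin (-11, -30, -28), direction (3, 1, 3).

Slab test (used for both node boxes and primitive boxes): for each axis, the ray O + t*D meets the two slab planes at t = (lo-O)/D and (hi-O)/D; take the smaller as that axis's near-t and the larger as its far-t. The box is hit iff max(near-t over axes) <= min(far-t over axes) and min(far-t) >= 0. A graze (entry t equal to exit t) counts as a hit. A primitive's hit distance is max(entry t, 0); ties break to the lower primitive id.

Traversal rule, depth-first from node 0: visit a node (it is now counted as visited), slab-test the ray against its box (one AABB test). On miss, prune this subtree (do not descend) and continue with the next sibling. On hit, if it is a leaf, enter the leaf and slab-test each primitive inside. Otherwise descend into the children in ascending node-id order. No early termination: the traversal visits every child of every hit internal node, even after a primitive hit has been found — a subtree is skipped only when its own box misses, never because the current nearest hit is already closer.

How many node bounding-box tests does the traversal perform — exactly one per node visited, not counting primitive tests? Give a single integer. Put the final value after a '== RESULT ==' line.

Traverse from the root:
N0 x:[-3,35/3] y:[10,48] z:[8/3,16] -> hit [10,35/3], descend [2, 4, 5, 12]
  N2 x:[-3,2] y:[17,37] z:[8/3,25/3] -> miss, prune
  N4 x:[22/3,35/3] y:[10,23] z:[10/3,15] -> hit [10,35/3], descend [6, 9, 15]
    N6 x:[29/3,34/3] y:[10,12] z:[26/3,31/3] -> hit [10,31/3] leaf, test {P14@t=10}
    N9 x:[23/3,29/3] y:[11,23] z:[32/3,15] -> miss, prune
    N15 x:[22/3,35/3] y:[10,16] z:[10/3,26/3] -> miss, prune
  N5 x:[-5/3,4/3] y:[11,47] z:[7,16] -> miss, prune
  N12 x:[5/3,25/3] y:[24,48] z:[3,44/3] -> miss, prune

8 AABB tests over nodes [0, 2, 4, 6, 9, 15, 5, 12]; 1 leaf entered; closest P14.

== RESULT ==
8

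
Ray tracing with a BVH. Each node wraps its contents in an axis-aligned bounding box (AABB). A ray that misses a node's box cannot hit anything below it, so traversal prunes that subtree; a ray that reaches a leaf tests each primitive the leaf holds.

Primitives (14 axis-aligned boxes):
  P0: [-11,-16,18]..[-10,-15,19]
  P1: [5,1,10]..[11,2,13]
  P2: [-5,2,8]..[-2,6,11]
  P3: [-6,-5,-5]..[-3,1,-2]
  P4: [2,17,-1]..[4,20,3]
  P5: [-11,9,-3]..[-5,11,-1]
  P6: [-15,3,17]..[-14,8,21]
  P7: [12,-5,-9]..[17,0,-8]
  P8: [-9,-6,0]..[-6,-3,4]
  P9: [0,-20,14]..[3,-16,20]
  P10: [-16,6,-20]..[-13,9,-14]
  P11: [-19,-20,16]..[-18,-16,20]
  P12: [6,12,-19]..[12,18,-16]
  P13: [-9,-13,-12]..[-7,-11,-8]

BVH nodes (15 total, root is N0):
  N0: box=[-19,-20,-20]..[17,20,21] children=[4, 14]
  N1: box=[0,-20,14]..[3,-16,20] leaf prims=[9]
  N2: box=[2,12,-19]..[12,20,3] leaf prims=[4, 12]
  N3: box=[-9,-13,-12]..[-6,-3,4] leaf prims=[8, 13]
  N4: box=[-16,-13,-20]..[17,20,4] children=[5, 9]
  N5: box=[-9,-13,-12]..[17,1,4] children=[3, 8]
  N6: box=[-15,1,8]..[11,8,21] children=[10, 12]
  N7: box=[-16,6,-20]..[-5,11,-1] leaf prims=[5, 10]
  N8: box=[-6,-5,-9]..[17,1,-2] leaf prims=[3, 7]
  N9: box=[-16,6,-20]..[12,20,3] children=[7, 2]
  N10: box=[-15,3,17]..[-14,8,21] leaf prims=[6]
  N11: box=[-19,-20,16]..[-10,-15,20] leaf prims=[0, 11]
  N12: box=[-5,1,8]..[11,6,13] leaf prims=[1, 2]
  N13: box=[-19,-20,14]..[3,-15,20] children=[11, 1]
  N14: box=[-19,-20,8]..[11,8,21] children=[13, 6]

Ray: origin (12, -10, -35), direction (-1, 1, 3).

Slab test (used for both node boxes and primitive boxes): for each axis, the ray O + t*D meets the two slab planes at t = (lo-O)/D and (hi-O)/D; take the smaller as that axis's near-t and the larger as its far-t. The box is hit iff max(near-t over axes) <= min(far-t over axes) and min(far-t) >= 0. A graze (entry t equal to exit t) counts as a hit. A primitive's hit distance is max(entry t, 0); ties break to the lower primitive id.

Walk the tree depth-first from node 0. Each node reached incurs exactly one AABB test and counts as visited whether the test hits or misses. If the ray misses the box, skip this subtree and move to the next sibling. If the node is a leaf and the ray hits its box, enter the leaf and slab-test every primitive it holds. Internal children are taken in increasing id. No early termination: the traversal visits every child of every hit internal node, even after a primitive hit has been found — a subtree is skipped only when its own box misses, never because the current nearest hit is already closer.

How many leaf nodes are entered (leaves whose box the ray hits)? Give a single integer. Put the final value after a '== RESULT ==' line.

Walk:
N0 x:[-5,31] y:[-10,30] z:[5,56/3] -> hit [5,56/3], descend [4, 14]
  N4 x:[-5,28] y:[-3,30] z:[5,13] -> hit [5,13], descend [5, 9]
    N5 x:[-5,21] y:[-3,11] z:[23/3,13] -> hit [23/3,11], descend [3, 8]
      N3 x:[18,21] y:[-3,7] z:[23/3,13] -> miss, prune
      N8 x:[-5,18] y:[5,11] z:[26/3,11] -> hit [26/3,11] leaf, test {P3(miss), P7(miss)}
    N9 x:[0,28] y:[16,30] z:[5,38/3] -> miss, prune
  N14 x:[1,31] y:[-10,18] z:[43/3,56/3] -> hit [43/3,18], descend [6, 13]
    N6 x:[1,27] y:[11,18] z:[43/3,56/3] -> hit [43/3,18], descend [10, 12]
      N10 x:[26,27] y:[13,18] z:[52/3,56/3] -> miss, prune
      N12 x:[1,17] y:[11,16] z:[43/3,16] -> hit [43/3,16] leaf, test {P1(miss), P2@t=43/3}
    N13 x:[9,31] y:[-10,-5] z:[49/3,55/3] -> miss, prune

11 AABB tests over nodes [0, 4, 5, 3, 8, 9, 14, 6, 10, 12, 13]; 2 leaves entered; closest P2.

== RESULT ==
2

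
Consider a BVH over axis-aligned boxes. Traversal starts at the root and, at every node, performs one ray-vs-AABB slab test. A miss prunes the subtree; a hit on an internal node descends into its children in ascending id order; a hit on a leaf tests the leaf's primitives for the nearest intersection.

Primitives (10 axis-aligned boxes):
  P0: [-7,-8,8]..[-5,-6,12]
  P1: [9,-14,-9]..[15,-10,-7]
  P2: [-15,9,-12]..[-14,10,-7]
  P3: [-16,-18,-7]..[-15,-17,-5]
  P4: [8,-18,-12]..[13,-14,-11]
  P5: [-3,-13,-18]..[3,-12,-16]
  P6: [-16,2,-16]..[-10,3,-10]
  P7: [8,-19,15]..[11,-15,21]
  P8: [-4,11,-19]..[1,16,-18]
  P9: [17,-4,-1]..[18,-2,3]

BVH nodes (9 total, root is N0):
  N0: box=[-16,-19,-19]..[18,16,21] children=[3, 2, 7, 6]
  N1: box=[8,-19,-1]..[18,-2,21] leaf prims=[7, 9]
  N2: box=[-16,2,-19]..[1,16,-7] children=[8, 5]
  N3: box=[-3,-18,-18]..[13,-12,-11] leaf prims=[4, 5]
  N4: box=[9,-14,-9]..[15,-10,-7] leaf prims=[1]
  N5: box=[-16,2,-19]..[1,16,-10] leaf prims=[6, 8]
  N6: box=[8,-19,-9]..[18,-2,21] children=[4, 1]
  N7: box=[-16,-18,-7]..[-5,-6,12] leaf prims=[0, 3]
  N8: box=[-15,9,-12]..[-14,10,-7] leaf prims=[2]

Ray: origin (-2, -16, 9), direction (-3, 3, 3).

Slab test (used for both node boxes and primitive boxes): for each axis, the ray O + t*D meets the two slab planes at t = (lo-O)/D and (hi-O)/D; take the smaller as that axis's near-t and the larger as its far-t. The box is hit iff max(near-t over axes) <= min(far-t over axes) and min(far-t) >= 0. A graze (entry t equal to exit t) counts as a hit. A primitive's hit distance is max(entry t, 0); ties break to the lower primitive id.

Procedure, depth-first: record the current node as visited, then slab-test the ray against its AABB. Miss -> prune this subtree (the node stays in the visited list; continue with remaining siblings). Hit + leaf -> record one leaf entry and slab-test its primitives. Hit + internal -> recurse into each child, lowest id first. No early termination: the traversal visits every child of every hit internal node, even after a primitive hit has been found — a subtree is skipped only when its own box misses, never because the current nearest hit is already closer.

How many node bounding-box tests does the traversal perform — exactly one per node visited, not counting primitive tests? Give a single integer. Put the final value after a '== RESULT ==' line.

Walk:
N0 x:[-20/3,14/3] y:[-1,32/3] z:[-28/3,4] -> hit [-1,4], descend [2, 3, 6, 7]
  N2 x:[-1,14/3] y:[6,32/3] z:[-28/3,-16/3] -> miss, prune
  N3 x:[-5,1/3] y:[-2/3,4/3] z:[-9,-20/3] -> miss, prune
  N6 x:[-20/3,-10/3] y:[-1,14/3] z:[-6,4] -> miss, prune
  N7 x:[1,14/3] y:[-2/3,10/3] z:[-16/3,1] -> hit [1,1] leaf, test {P0(miss), P3(miss)}

order=[0, 2, 3, 6, 7]  |boxes|=5  |leaves|=1  hit=miss

== RESULT ==
5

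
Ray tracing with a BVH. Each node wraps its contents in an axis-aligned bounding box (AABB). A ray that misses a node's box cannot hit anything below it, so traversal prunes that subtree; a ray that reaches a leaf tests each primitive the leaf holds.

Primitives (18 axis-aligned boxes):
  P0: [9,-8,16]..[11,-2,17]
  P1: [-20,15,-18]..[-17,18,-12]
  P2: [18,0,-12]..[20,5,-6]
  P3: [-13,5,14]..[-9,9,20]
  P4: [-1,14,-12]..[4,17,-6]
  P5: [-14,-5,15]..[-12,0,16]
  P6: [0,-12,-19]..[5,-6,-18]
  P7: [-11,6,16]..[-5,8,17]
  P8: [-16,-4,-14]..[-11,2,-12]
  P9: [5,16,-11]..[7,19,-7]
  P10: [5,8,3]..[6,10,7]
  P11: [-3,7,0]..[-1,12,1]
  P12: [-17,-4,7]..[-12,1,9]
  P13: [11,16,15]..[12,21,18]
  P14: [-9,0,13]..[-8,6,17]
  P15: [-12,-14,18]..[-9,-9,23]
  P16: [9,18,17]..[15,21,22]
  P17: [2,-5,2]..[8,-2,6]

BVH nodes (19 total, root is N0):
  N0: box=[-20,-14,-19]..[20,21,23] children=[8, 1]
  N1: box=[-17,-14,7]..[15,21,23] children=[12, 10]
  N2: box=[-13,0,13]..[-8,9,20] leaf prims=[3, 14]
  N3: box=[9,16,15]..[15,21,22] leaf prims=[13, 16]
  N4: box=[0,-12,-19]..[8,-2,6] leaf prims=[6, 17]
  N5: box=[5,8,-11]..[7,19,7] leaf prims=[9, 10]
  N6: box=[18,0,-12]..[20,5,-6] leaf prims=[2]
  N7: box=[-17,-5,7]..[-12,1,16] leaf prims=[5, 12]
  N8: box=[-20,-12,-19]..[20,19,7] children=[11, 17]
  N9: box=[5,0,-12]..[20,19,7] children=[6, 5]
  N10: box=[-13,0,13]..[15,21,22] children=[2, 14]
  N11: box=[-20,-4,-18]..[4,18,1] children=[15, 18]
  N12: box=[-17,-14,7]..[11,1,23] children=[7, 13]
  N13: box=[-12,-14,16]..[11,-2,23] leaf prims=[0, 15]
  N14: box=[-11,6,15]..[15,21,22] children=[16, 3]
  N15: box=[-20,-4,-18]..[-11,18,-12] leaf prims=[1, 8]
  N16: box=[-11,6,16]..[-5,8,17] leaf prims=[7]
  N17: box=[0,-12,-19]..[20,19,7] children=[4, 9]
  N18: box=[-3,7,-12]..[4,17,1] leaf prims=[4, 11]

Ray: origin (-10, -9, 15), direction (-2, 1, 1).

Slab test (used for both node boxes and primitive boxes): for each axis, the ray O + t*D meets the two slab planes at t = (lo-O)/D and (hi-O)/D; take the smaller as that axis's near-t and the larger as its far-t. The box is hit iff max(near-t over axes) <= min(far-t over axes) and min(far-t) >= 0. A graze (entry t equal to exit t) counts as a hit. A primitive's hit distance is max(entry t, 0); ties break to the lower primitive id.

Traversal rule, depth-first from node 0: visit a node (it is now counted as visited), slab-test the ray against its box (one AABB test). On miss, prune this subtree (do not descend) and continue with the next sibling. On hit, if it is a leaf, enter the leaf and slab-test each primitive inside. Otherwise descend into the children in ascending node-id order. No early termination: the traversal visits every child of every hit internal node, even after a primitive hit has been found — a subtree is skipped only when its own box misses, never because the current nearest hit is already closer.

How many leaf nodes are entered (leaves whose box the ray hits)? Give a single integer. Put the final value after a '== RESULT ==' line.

Walk:
N0 x:[-15,5] y:[-5,30] z:[-34,8] -> hit [-5,5], descend [1, 8]
  N1 x:[-25/2,7/2] y:[-5,30] z:[-8,8] -> hit [-5,7/2], descend [10, 12]
    N10 x:[-25/2,3/2] y:[9,30] z:[-2,7] -> miss, prune
    N12 x:[-21/2,7/2] y:[-5,10] z:[-8,8] -> hit [-5,7/2], descend [7, 13]
      N7 x:[1,7/2] y:[4,10] z:[-8,1] -> miss, prune
      N13 x:[-21/2,1] y:[-5,7] z:[1,8] -> hit [1,1] leaf, test {P0(miss), P15(miss)}
  N8 x:[-15,5] y:[-3,28] z:[-34,-8] -> miss, prune

7 AABB tests over nodes [0, 1, 10, 12, 7, 13, 8]; 1 leaf entered; closest miss.

== RESULT ==
1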